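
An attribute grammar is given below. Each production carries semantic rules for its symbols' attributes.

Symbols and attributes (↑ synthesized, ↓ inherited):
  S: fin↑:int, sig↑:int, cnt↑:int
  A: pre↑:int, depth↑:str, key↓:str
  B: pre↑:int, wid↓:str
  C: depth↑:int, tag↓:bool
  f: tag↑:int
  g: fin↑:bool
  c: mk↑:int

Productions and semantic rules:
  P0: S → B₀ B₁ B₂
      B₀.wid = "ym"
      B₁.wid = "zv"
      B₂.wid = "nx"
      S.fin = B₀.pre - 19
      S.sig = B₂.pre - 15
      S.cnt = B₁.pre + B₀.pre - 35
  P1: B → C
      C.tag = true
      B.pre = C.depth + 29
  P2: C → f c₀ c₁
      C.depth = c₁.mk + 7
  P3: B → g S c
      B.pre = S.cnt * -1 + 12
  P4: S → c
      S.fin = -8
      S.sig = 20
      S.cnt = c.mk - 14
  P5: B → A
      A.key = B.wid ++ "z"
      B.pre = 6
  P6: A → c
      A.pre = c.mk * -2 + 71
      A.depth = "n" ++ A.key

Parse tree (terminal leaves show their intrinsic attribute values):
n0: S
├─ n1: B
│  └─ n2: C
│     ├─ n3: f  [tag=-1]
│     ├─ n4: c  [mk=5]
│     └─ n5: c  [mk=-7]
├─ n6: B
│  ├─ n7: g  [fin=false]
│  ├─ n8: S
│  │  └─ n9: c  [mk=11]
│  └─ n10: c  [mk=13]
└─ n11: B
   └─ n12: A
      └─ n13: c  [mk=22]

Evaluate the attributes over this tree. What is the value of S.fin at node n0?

1. n1.wid = "ym"  ["ym"]
2. n2.tag = true  [true]
3. n3.tag = -1  [terminal]
4. n4.mk = 5  [terminal]
5. n5.mk = -7  [terminal]
6. n2.depth = 0  [c₁.mk + 7]
7. n1.pre = 29  [C.depth + 29]
8. n6.wid = "zv"  ["zv"]
9. n7.fin = false  [terminal]
10. n9.mk = 11  [terminal]
11. n8.fin = -8  [-8]
12. n8.sig = 20  [20]
13. n8.cnt = -3  [c.mk - 14]
14. n10.mk = 13  [terminal]
15. n6.pre = 15  [S.cnt * -1 + 12]
16. n11.wid = "nx"  ["nx"]
17. n12.key = "nxz"  [B.wid ++ "z"]
18. n13.mk = 22  [terminal]
19. n12.pre = 27  [c.mk * -2 + 71]
20. n12.depth = "nnxz"  ["n" ++ A.key]
21. n11.pre = 6  [6]
22. n0.fin = 10  [B₀.pre - 19]
23. n0.sig = -9  [B₂.pre - 15]
24. n0.cnt = 9  [B₁.pre + B₀.pre - 35]

10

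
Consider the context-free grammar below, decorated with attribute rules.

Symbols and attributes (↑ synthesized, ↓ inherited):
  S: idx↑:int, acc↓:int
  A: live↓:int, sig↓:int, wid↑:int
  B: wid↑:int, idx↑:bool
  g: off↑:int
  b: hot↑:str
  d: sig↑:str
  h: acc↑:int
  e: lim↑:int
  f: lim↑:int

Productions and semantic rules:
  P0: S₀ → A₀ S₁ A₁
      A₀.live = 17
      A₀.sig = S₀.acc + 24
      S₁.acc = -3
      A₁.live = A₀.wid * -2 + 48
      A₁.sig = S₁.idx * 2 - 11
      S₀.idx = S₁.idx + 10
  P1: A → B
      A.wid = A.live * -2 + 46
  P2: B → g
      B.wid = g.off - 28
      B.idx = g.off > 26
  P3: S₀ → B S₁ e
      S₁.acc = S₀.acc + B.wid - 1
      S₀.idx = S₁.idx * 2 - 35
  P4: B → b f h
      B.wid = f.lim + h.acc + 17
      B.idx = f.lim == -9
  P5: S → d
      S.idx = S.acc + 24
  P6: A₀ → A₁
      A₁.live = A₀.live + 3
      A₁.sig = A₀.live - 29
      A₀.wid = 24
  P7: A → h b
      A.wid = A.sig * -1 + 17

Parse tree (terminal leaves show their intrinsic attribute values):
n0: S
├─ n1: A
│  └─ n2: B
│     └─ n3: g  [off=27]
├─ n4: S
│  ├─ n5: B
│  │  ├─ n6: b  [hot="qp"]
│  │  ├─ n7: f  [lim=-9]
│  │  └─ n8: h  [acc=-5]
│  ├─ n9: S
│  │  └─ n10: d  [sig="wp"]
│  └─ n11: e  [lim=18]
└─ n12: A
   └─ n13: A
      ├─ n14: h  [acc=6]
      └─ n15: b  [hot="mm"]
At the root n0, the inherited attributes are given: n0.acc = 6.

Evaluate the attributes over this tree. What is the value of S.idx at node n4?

1. n0.acc = 6  [given at root]
2. n1.live = 17  [17]
3. n1.sig = 30  [S₀.acc + 24]
4. n3.off = 27  [terminal]
5. n2.wid = -1  [g.off - 28]
6. n2.idx = true  [g.off > 26]
7. n1.wid = 12  [A.live * -2 + 46]
8. n4.acc = -3  [-3]
9. n6.hot = "qp"  [terminal]
10. n7.lim = -9  [terminal]
11. n8.acc = -5  [terminal]
12. n5.wid = 3  [f.lim + h.acc + 17]
13. n5.idx = true  [f.lim == -9]
14. n9.acc = -1  [S₀.acc + B.wid - 1]
15. n10.sig = "wp"  [terminal]
16. n9.idx = 23  [S.acc + 24]
17. n11.lim = 18  [terminal]
18. n4.idx = 11  [S₁.idx * 2 - 35]
19. n12.live = 24  [A₀.wid * -2 + 48]
20. n12.sig = 11  [S₁.idx * 2 - 11]
21. n13.live = 27  [A₀.live + 3]
22. n13.sig = -5  [A₀.live - 29]
23. n14.acc = 6  [terminal]
24. n15.hot = "mm"  [terminal]
25. n13.wid = 22  [A.sig * -1 + 17]
26. n12.wid = 24  [24]
27. n0.idx = 21  [S₁.idx + 10]

11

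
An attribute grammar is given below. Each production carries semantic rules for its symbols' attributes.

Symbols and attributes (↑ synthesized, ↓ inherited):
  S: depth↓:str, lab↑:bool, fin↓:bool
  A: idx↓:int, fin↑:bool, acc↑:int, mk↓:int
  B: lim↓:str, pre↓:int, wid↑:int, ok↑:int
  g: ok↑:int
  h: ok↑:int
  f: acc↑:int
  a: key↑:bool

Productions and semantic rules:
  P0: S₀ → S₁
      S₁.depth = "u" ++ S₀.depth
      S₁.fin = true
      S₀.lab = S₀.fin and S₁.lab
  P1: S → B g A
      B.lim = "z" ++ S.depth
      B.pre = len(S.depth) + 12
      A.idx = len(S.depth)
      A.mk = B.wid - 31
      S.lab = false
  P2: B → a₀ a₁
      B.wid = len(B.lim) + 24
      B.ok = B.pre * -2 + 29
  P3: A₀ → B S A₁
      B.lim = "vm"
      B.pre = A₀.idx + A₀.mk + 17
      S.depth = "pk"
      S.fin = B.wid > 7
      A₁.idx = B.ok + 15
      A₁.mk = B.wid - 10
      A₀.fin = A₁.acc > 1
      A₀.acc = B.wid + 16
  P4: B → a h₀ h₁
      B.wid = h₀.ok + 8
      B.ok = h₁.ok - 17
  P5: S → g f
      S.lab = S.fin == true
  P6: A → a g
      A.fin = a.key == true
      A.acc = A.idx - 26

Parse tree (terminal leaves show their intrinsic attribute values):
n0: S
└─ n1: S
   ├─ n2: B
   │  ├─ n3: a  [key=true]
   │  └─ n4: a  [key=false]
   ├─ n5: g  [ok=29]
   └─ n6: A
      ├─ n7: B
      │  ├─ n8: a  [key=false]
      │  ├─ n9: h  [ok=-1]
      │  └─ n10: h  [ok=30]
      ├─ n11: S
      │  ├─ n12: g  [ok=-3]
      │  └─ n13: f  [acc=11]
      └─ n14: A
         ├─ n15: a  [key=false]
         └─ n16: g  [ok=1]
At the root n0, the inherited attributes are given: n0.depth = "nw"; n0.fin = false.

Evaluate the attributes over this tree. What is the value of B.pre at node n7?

1. n0.depth = "nw"  [given at root]
2. n0.fin = false  [given at root]
3. n1.depth = "unw"  ["u" ++ S₀.depth]
4. n1.fin = true  [true]
5. n2.lim = "zunw"  ["z" ++ S.depth]
6. n2.pre = 15  [len(S.depth) + 12]
7. n3.key = true  [terminal]
8. n4.key = false  [terminal]
9. n2.wid = 28  [len(B.lim) + 24]
10. n2.ok = -1  [B.pre * -2 + 29]
11. n5.ok = 29  [terminal]
12. n6.idx = 3  [len(S.depth)]
13. n6.mk = -3  [B.wid - 31]
14. n7.lim = "vm"  ["vm"]
15. n7.pre = 17  [A₀.idx + A₀.mk + 17]
16. n8.key = false  [terminal]
17. n9.ok = -1  [terminal]
18. n10.ok = 30  [terminal]
19. n7.wid = 7  [h₀.ok + 8]
20. n7.ok = 13  [h₁.ok - 17]
21. n11.depth = "pk"  ["pk"]
22. n11.fin = false  [B.wid > 7]
23. n12.ok = -3  [terminal]
24. n13.acc = 11  [terminal]
25. n11.lab = false  [S.fin == true]
26. n14.idx = 28  [B.ok + 15]
27. n14.mk = -3  [B.wid - 10]
28. n15.key = false  [terminal]
29. n16.ok = 1  [terminal]
30. n14.fin = false  [a.key == true]
31. n14.acc = 2  [A.idx - 26]
32. n6.fin = true  [A₁.acc > 1]
33. n6.acc = 23  [B.wid + 16]
34. n1.lab = false  [false]
35. n0.lab = false  [S₀.fin and S₁.lab]

17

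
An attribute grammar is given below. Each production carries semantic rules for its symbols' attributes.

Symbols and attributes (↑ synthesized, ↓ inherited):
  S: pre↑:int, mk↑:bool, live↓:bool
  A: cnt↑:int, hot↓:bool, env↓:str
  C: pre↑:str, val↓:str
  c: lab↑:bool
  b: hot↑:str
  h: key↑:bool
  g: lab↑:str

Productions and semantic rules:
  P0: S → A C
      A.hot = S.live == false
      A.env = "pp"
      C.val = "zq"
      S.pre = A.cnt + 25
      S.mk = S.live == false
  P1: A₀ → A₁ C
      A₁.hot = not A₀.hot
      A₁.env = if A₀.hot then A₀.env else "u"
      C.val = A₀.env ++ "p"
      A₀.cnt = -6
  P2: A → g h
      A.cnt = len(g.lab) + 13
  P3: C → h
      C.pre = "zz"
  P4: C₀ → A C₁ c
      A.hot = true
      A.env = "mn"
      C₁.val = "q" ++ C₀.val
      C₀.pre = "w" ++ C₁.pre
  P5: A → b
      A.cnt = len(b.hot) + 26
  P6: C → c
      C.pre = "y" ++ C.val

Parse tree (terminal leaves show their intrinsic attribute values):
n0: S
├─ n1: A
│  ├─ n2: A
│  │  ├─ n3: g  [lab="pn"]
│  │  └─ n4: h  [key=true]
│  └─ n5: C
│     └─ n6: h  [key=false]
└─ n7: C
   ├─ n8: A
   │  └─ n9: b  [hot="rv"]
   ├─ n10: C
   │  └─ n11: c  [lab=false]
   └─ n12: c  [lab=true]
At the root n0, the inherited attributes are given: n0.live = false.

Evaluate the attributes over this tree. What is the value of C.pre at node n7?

1. n0.live = false  [given at root]
2. n1.hot = true  [S.live == false]
3. n1.env = "pp"  ["pp"]
4. n2.hot = false  [not A₀.hot]
5. n2.env = "pp"  [if A₀.hot then A₀.env else "u"]
6. n3.lab = "pn"  [terminal]
7. n4.key = true  [terminal]
8. n2.cnt = 15  [len(g.lab) + 13]
9. n5.val = "ppp"  [A₀.env ++ "p"]
10. n6.key = false  [terminal]
11. n5.pre = "zz"  ["zz"]
12. n1.cnt = -6  [-6]
13. n7.val = "zq"  ["zq"]
14. n8.hot = true  [true]
15. n8.env = "mn"  ["mn"]
16. n9.hot = "rv"  [terminal]
17. n8.cnt = 28  [len(b.hot) + 26]
18. n10.val = "qzq"  ["q" ++ C₀.val]
19. n11.lab = false  [terminal]
20. n10.pre = "yqzq"  ["y" ++ C.val]
21. n12.lab = true  [terminal]
22. n7.pre = "wyqzq"  ["w" ++ C₁.pre]
23. n0.pre = 19  [A.cnt + 25]
24. n0.mk = true  [S.live == false]

"wyqzq"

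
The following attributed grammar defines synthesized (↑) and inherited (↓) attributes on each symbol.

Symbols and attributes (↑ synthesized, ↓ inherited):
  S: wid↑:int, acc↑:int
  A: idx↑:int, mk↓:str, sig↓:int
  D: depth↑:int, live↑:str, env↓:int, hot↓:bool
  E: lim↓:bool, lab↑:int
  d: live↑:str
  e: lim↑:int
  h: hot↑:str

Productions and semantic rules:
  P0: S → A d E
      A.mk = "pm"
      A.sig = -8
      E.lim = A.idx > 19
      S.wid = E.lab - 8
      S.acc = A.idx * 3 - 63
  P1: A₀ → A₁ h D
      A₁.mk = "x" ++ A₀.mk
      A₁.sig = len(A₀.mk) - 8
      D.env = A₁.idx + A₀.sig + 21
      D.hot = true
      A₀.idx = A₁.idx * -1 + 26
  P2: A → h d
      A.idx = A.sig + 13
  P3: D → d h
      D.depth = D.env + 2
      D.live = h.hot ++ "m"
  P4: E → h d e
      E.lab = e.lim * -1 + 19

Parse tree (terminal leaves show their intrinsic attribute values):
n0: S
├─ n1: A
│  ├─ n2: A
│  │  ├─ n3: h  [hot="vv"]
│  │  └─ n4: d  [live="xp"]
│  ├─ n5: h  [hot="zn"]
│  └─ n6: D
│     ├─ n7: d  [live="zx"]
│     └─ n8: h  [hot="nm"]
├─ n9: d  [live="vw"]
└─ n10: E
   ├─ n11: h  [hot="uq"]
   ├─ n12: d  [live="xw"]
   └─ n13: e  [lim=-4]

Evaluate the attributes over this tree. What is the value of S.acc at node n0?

-6

1. n1.mk = "pm"  ["pm"]
2. n1.sig = -8  [-8]
3. n2.mk = "xpm"  ["x" ++ A₀.mk]
4. n2.sig = -6  [len(A₀.mk) - 8]
5. n3.hot = "vv"  [terminal]
6. n4.live = "xp"  [terminal]
7. n2.idx = 7  [A.sig + 13]
8. n5.hot = "zn"  [terminal]
9. n6.env = 20  [A₁.idx + A₀.sig + 21]
10. n6.hot = true  [true]
11. n7.live = "zx"  [terminal]
12. n8.hot = "nm"  [terminal]
13. n6.depth = 22  [D.env + 2]
14. n6.live = "nmm"  [h.hot ++ "m"]
15. n1.idx = 19  [A₁.idx * -1 + 26]
16. n9.live = "vw"  [terminal]
17. n10.lim = false  [A.idx > 19]
18. n11.hot = "uq"  [terminal]
19. n12.live = "xw"  [terminal]
20. n13.lim = -4  [terminal]
21. n10.lab = 23  [e.lim * -1 + 19]
22. n0.wid = 15  [E.lab - 8]
23. n0.acc = -6  [A.idx * 3 - 63]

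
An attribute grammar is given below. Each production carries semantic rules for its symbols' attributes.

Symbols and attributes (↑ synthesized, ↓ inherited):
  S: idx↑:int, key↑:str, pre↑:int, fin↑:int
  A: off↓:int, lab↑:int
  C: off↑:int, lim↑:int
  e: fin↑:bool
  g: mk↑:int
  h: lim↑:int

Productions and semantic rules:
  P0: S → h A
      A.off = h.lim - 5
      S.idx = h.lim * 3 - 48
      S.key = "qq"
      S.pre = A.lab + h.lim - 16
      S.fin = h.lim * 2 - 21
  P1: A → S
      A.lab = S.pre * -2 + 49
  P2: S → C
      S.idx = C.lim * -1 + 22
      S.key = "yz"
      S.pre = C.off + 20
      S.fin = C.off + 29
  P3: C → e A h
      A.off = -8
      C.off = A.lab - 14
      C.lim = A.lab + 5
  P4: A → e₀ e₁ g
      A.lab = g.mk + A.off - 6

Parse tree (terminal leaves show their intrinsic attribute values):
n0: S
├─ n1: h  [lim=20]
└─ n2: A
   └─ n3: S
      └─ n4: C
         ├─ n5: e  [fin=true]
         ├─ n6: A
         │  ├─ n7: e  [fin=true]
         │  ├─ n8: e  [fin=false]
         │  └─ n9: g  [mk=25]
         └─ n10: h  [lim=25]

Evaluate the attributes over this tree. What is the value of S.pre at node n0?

1. n1.lim = 20  [terminal]
2. n2.off = 15  [h.lim - 5]
3. n5.fin = true  [terminal]
4. n6.off = -8  [-8]
5. n7.fin = true  [terminal]
6. n8.fin = false  [terminal]
7. n9.mk = 25  [terminal]
8. n6.lab = 11  [g.mk + A.off - 6]
9. n10.lim = 25  [terminal]
10. n4.off = -3  [A.lab - 14]
11. n4.lim = 16  [A.lab + 5]
12. n3.idx = 6  [C.lim * -1 + 22]
13. n3.key = "yz"  ["yz"]
14. n3.pre = 17  [C.off + 20]
15. n3.fin = 26  [C.off + 29]
16. n2.lab = 15  [S.pre * -2 + 49]
17. n0.idx = 12  [h.lim * 3 - 48]
18. n0.key = "qq"  ["qq"]
19. n0.pre = 19  [A.lab + h.lim - 16]
20. n0.fin = 19  [h.lim * 2 - 21]

19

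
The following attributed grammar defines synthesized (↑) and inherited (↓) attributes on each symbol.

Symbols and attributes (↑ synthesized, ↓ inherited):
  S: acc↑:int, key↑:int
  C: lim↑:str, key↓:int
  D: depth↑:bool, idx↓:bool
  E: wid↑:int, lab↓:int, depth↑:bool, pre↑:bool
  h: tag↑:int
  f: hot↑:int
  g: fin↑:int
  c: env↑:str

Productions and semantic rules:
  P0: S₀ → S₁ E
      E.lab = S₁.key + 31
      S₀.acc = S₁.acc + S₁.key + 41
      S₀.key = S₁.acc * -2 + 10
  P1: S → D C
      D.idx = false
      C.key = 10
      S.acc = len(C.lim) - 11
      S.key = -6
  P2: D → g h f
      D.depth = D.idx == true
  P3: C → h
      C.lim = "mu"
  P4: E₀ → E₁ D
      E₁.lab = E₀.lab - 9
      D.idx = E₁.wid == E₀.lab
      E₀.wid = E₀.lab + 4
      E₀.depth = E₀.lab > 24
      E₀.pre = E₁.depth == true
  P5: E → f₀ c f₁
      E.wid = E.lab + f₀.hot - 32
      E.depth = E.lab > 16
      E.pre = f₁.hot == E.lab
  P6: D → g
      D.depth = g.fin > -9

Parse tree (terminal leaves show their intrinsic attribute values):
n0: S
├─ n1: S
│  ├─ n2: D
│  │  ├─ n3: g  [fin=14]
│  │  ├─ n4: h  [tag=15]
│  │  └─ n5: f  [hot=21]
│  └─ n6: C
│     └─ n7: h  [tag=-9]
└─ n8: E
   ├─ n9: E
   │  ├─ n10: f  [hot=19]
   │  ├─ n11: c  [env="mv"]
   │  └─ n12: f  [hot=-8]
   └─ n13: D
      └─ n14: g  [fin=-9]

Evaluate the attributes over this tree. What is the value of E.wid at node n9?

3

1. n2.idx = false  [false]
2. n3.fin = 14  [terminal]
3. n4.tag = 15  [terminal]
4. n5.hot = 21  [terminal]
5. n2.depth = false  [D.idx == true]
6. n6.key = 10  [10]
7. n7.tag = -9  [terminal]
8. n6.lim = "mu"  ["mu"]
9. n1.acc = -9  [len(C.lim) - 11]
10. n1.key = -6  [-6]
11. n8.lab = 25  [S₁.key + 31]
12. n9.lab = 16  [E₀.lab - 9]
13. n10.hot = 19  [terminal]
14. n11.env = "mv"  [terminal]
15. n12.hot = -8  [terminal]
16. n9.wid = 3  [E.lab + f₀.hot - 32]
17. n9.depth = false  [E.lab > 16]
18. n9.pre = false  [f₁.hot == E.lab]
19. n13.idx = false  [E₁.wid == E₀.lab]
20. n14.fin = -9  [terminal]
21. n13.depth = false  [g.fin > -9]
22. n8.wid = 29  [E₀.lab + 4]
23. n8.depth = true  [E₀.lab > 24]
24. n8.pre = false  [E₁.depth == true]
25. n0.acc = 26  [S₁.acc + S₁.key + 41]
26. n0.key = 28  [S₁.acc * -2 + 10]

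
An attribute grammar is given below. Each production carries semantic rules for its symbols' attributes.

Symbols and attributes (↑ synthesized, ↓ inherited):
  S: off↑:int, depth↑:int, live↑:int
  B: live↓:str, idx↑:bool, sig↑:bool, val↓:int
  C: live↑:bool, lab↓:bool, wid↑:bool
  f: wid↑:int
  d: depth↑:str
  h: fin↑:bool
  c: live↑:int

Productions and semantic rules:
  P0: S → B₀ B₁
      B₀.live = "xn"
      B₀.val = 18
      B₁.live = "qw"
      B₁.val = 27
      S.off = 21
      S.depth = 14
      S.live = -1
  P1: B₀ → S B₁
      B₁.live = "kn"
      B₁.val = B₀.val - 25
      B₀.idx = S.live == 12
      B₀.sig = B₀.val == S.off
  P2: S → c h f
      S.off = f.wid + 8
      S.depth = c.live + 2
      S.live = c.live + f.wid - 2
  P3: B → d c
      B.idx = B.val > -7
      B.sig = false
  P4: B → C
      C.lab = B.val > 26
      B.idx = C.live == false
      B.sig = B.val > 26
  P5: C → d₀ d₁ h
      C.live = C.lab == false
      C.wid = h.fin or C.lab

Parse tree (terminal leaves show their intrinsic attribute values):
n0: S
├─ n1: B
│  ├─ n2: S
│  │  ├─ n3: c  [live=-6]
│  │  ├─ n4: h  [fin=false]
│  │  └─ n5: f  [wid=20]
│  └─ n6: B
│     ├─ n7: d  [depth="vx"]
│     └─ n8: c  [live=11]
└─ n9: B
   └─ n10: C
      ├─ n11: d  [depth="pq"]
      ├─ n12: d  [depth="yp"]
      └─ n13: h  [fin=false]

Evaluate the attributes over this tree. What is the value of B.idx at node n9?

true

1. n1.live = "xn"  ["xn"]
2. n1.val = 18  [18]
3. n3.live = -6  [terminal]
4. n4.fin = false  [terminal]
5. n5.wid = 20  [terminal]
6. n2.off = 28  [f.wid + 8]
7. n2.depth = -4  [c.live + 2]
8. n2.live = 12  [c.live + f.wid - 2]
9. n6.live = "kn"  ["kn"]
10. n6.val = -7  [B₀.val - 25]
11. n7.depth = "vx"  [terminal]
12. n8.live = 11  [terminal]
13. n6.idx = false  [B.val > -7]
14. n6.sig = false  [false]
15. n1.idx = true  [S.live == 12]
16. n1.sig = false  [B₀.val == S.off]
17. n9.live = "qw"  ["qw"]
18. n9.val = 27  [27]
19. n10.lab = true  [B.val > 26]
20. n11.depth = "pq"  [terminal]
21. n12.depth = "yp"  [terminal]
22. n13.fin = false  [terminal]
23. n10.live = false  [C.lab == false]
24. n10.wid = true  [h.fin or C.lab]
25. n9.idx = true  [C.live == false]
26. n9.sig = true  [B.val > 26]
27. n0.off = 21  [21]
28. n0.depth = 14  [14]
29. n0.live = -1  [-1]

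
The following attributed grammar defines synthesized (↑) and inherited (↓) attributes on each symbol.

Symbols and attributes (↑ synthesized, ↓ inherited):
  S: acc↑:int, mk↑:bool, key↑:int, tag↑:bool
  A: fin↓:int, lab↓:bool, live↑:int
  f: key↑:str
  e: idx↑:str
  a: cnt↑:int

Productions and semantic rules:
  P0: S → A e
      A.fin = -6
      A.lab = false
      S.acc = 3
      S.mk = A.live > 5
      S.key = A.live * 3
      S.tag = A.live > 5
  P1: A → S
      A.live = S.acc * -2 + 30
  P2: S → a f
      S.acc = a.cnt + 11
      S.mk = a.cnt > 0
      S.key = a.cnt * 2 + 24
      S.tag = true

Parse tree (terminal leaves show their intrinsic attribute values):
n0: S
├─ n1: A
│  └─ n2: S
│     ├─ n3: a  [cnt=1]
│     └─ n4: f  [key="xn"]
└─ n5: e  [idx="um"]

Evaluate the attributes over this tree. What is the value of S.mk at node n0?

1. n1.fin = -6  [-6]
2. n1.lab = false  [false]
3. n3.cnt = 1  [terminal]
4. n4.key = "xn"  [terminal]
5. n2.acc = 12  [a.cnt + 11]
6. n2.mk = true  [a.cnt > 0]
7. n2.key = 26  [a.cnt * 2 + 24]
8. n2.tag = true  [true]
9. n1.live = 6  [S.acc * -2 + 30]
10. n5.idx = "um"  [terminal]
11. n0.acc = 3  [3]
12. n0.mk = true  [A.live > 5]
13. n0.key = 18  [A.live * 3]
14. n0.tag = true  [A.live > 5]

true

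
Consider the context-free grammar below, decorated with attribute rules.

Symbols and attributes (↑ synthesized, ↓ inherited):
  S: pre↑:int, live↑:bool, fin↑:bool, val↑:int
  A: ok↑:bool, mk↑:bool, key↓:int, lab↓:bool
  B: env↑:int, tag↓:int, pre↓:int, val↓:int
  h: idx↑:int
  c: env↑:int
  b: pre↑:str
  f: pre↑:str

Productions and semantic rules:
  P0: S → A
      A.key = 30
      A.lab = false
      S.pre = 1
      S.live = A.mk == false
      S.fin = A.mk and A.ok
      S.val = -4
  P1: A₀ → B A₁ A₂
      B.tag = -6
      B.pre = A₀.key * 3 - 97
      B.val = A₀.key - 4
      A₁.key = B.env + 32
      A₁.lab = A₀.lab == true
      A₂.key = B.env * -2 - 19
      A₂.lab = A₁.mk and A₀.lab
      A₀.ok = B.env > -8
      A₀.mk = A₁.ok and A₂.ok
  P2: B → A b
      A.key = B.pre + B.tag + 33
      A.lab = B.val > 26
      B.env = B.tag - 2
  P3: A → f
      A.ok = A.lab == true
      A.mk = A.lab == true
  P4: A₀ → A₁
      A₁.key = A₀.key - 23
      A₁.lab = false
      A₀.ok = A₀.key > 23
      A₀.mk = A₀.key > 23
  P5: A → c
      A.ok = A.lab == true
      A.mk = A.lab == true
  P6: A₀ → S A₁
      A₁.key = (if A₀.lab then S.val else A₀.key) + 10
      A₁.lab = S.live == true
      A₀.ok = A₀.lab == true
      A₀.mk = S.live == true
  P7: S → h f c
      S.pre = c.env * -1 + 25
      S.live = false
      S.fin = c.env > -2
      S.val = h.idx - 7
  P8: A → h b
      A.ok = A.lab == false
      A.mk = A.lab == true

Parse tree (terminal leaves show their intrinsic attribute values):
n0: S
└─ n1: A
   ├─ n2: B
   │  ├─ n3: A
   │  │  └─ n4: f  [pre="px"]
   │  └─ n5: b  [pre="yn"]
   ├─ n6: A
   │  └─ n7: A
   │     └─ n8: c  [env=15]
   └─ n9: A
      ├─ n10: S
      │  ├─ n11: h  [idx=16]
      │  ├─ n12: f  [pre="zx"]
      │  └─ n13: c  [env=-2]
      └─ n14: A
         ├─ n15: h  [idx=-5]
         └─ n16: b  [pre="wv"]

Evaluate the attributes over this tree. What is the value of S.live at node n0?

true

1. n1.key = 30  [30]
2. n1.lab = false  [false]
3. n2.tag = -6  [-6]
4. n2.pre = -7  [A₀.key * 3 - 97]
5. n2.val = 26  [A₀.key - 4]
6. n3.key = 20  [B.pre + B.tag + 33]
7. n3.lab = false  [B.val > 26]
8. n4.pre = "px"  [terminal]
9. n3.ok = false  [A.lab == true]
10. n3.mk = false  [A.lab == true]
11. n5.pre = "yn"  [terminal]
12. n2.env = -8  [B.tag - 2]
13. n6.key = 24  [B.env + 32]
14. n6.lab = false  [A₀.lab == true]
15. n7.key = 1  [A₀.key - 23]
16. n7.lab = false  [false]
17. n8.env = 15  [terminal]
18. n7.ok = false  [A.lab == true]
19. n7.mk = false  [A.lab == true]
20. n6.ok = true  [A₀.key > 23]
21. n6.mk = true  [A₀.key > 23]
22. n9.key = -3  [B.env * -2 - 19]
23. n9.lab = false  [A₁.mk and A₀.lab]
24. n11.idx = 16  [terminal]
25. n12.pre = "zx"  [terminal]
26. n13.env = -2  [terminal]
27. n10.pre = 27  [c.env * -1 + 25]
28. n10.live = false  [false]
29. n10.fin = false  [c.env > -2]
30. n10.val = 9  [h.idx - 7]
31. n14.key = 7  [(if A₀.lab then S.val else A₀.key) + 10]
32. n14.lab = false  [S.live == true]
33. n15.idx = -5  [terminal]
34. n16.pre = "wv"  [terminal]
35. n14.ok = true  [A.lab == false]
36. n14.mk = false  [A.lab == true]
37. n9.ok = false  [A₀.lab == true]
38. n9.mk = false  [S.live == true]
39. n1.ok = false  [B.env > -8]
40. n1.mk = false  [A₁.ok and A₂.ok]
41. n0.pre = 1  [1]
42. n0.live = true  [A.mk == false]
43. n0.fin = false  [A.mk and A.ok]
44. n0.val = -4  [-4]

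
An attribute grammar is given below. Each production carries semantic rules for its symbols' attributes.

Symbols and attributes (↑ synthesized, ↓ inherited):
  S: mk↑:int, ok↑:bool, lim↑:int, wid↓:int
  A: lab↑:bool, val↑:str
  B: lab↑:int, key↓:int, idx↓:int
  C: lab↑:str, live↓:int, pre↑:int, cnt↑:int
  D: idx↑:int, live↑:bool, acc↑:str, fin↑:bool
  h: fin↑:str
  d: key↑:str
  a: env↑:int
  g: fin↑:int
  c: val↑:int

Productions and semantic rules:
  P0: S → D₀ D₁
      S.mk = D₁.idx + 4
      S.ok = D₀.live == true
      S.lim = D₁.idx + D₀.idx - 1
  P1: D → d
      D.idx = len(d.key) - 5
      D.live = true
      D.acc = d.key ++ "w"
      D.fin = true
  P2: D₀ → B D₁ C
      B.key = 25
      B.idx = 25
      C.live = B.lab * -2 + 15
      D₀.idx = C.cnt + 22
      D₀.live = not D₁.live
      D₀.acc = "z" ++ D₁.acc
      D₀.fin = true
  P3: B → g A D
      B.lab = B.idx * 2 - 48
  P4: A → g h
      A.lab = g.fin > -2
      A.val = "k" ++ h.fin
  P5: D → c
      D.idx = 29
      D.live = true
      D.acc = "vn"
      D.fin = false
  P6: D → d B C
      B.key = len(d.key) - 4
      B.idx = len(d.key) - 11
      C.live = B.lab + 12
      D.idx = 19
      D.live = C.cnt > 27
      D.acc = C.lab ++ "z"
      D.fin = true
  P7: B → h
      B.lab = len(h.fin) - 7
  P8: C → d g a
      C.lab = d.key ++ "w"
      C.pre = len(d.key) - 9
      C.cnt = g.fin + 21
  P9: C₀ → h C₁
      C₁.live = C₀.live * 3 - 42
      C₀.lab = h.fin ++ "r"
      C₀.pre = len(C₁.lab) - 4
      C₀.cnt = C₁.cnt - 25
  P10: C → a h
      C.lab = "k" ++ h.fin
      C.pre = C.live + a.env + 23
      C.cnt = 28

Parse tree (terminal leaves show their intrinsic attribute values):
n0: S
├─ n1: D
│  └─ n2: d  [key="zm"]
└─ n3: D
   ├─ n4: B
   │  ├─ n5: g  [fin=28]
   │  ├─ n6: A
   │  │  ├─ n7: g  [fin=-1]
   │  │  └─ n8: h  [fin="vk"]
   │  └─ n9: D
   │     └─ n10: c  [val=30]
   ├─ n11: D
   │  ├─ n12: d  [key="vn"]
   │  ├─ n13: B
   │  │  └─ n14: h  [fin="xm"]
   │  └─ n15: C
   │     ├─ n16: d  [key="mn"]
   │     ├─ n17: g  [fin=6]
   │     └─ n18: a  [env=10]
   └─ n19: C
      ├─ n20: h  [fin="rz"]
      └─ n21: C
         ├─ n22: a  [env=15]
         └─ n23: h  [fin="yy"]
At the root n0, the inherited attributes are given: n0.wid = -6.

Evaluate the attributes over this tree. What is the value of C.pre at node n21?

1. n0.wid = -6  [given at root]
2. n2.key = "zm"  [terminal]
3. n1.idx = -3  [len(d.key) - 5]
4. n1.live = true  [true]
5. n1.acc = "zmw"  [d.key ++ "w"]
6. n1.fin = true  [true]
7. n4.key = 25  [25]
8. n4.idx = 25  [25]
9. n5.fin = 28  [terminal]
10. n7.fin = -1  [terminal]
11. n8.fin = "vk"  [terminal]
12. n6.lab = true  [g.fin > -2]
13. n6.val = "kvk"  ["k" ++ h.fin]
14. n10.val = 30  [terminal]
15. n9.idx = 29  [29]
16. n9.live = true  [true]
17. n9.acc = "vn"  ["vn"]
18. n9.fin = false  [false]
19. n4.lab = 2  [B.idx * 2 - 48]
20. n12.key = "vn"  [terminal]
21. n13.key = -2  [len(d.key) - 4]
22. n13.idx = -9  [len(d.key) - 11]
23. n14.fin = "xm"  [terminal]
24. n13.lab = -5  [len(h.fin) - 7]
25. n15.live = 7  [B.lab + 12]
26. n16.key = "mn"  [terminal]
27. n17.fin = 6  [terminal]
28. n18.env = 10  [terminal]
29. n15.lab = "mnw"  [d.key ++ "w"]
30. n15.pre = -7  [len(d.key) - 9]
31. n15.cnt = 27  [g.fin + 21]
32. n11.idx = 19  [19]
33. n11.live = false  [C.cnt > 27]
34. n11.acc = "mnwz"  [C.lab ++ "z"]
35. n11.fin = true  [true]
36. n19.live = 11  [B.lab * -2 + 15]
37. n20.fin = "rz"  [terminal]
38. n21.live = -9  [C₀.live * 3 - 42]
39. n22.env = 15  [terminal]
40. n23.fin = "yy"  [terminal]
41. n21.lab = "kyy"  ["k" ++ h.fin]
42. n21.pre = 29  [C.live + a.env + 23]
43. n21.cnt = 28  [28]
44. n19.lab = "rzr"  [h.fin ++ "r"]
45. n19.pre = -1  [len(C₁.lab) - 4]
46. n19.cnt = 3  [C₁.cnt - 25]
47. n3.idx = 25  [C.cnt + 22]
48. n3.live = true  [not D₁.live]
49. n3.acc = "zmnwz"  ["z" ++ D₁.acc]
50. n3.fin = true  [true]
51. n0.mk = 29  [D₁.idx + 4]
52. n0.ok = true  [D₀.live == true]
53. n0.lim = 21  [D₁.idx + D₀.idx - 1]

29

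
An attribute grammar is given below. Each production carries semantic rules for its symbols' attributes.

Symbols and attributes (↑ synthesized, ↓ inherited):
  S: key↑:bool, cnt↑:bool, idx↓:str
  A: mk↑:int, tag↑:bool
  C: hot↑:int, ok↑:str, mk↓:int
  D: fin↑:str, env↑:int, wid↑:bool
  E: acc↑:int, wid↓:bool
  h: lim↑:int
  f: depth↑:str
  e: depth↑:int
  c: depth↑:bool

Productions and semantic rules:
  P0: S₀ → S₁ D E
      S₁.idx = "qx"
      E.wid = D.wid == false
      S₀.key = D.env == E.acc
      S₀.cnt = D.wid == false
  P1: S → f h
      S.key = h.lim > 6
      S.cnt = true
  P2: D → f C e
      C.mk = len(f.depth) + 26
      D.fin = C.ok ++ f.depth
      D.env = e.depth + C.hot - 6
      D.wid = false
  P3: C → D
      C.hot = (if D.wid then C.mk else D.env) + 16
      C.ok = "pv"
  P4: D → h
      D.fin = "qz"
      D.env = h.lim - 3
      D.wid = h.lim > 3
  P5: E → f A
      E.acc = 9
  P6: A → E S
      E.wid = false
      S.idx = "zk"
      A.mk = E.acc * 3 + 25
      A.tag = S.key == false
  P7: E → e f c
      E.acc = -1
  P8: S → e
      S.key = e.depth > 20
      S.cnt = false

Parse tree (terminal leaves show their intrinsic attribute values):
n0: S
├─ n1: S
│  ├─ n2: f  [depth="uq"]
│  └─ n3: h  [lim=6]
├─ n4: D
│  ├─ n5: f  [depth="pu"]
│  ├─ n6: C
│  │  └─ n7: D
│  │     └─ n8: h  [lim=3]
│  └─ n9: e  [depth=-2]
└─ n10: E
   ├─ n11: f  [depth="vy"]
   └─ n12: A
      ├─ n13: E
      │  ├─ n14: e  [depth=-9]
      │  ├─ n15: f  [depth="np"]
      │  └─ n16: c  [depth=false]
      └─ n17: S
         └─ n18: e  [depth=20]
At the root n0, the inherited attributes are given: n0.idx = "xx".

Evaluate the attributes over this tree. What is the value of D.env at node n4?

8

1. n0.idx = "xx"  [given at root]
2. n1.idx = "qx"  ["qx"]
3. n2.depth = "uq"  [terminal]
4. n3.lim = 6  [terminal]
5. n1.key = false  [h.lim > 6]
6. n1.cnt = true  [true]
7. n5.depth = "pu"  [terminal]
8. n6.mk = 28  [len(f.depth) + 26]
9. n8.lim = 3  [terminal]
10. n7.fin = "qz"  ["qz"]
11. n7.env = 0  [h.lim - 3]
12. n7.wid = false  [h.lim > 3]
13. n6.hot = 16  [(if D.wid then C.mk else D.env) + 16]
14. n6.ok = "pv"  ["pv"]
15. n9.depth = -2  [terminal]
16. n4.fin = "pvpu"  [C.ok ++ f.depth]
17. n4.env = 8  [e.depth + C.hot - 6]
18. n4.wid = false  [false]
19. n10.wid = true  [D.wid == false]
20. n11.depth = "vy"  [terminal]
21. n13.wid = false  [false]
22. n14.depth = -9  [terminal]
23. n15.depth = "np"  [terminal]
24. n16.depth = false  [terminal]
25. n13.acc = -1  [-1]
26. n17.idx = "zk"  ["zk"]
27. n18.depth = 20  [terminal]
28. n17.key = false  [e.depth > 20]
29. n17.cnt = false  [false]
30. n12.mk = 22  [E.acc * 3 + 25]
31. n12.tag = true  [S.key == false]
32. n10.acc = 9  [9]
33. n0.key = false  [D.env == E.acc]
34. n0.cnt = true  [D.wid == false]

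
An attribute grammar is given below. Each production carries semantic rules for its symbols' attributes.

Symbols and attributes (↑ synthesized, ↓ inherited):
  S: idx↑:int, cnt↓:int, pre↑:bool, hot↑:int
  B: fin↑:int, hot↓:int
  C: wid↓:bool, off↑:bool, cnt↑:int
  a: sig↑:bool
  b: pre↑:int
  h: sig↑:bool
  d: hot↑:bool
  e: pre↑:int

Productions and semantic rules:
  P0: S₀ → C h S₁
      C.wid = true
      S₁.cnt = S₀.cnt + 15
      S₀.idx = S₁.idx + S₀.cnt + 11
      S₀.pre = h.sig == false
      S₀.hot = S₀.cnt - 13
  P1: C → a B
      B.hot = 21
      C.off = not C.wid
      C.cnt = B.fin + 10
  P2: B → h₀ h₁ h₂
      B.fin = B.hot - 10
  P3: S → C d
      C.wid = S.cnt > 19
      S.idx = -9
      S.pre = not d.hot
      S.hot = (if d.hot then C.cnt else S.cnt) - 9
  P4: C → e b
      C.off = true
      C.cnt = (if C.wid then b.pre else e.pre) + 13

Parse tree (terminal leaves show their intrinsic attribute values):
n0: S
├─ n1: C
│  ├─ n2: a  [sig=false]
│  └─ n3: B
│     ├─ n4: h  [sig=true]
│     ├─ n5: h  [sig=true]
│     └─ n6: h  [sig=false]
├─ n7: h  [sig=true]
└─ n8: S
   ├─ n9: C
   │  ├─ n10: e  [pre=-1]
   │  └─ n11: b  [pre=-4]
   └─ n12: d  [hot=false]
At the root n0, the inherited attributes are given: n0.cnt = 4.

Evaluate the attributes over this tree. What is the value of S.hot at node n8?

1. n0.cnt = 4  [given at root]
2. n1.wid = true  [true]
3. n2.sig = false  [terminal]
4. n3.hot = 21  [21]
5. n4.sig = true  [terminal]
6. n5.sig = true  [terminal]
7. n6.sig = false  [terminal]
8. n3.fin = 11  [B.hot - 10]
9. n1.off = false  [not C.wid]
10. n1.cnt = 21  [B.fin + 10]
11. n7.sig = true  [terminal]
12. n8.cnt = 19  [S₀.cnt + 15]
13. n9.wid = false  [S.cnt > 19]
14. n10.pre = -1  [terminal]
15. n11.pre = -4  [terminal]
16. n9.off = true  [true]
17. n9.cnt = 12  [(if C.wid then b.pre else e.pre) + 13]
18. n12.hot = false  [terminal]
19. n8.idx = -9  [-9]
20. n8.pre = true  [not d.hot]
21. n8.hot = 10  [(if d.hot then C.cnt else S.cnt) - 9]
22. n0.idx = 6  [S₁.idx + S₀.cnt + 11]
23. n0.pre = false  [h.sig == false]
24. n0.hot = -9  [S₀.cnt - 13]

10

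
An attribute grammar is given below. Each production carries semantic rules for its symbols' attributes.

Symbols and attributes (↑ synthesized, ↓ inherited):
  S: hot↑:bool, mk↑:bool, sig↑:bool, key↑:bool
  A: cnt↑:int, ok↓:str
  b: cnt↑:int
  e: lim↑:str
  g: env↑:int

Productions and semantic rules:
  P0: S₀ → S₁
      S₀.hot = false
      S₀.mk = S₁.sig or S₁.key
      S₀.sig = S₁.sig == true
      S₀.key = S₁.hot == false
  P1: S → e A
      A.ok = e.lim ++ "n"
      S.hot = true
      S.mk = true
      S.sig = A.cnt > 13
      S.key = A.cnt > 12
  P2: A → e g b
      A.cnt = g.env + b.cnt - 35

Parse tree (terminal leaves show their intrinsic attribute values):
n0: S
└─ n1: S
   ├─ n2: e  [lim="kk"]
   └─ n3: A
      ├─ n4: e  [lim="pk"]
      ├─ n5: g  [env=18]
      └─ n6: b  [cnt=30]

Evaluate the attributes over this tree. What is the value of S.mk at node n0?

1. n2.lim = "kk"  [terminal]
2. n3.ok = "kkn"  [e.lim ++ "n"]
3. n4.lim = "pk"  [terminal]
4. n5.env = 18  [terminal]
5. n6.cnt = 30  [terminal]
6. n3.cnt = 13  [g.env + b.cnt - 35]
7. n1.hot = true  [true]
8. n1.mk = true  [true]
9. n1.sig = false  [A.cnt > 13]
10. n1.key = true  [A.cnt > 12]
11. n0.hot = false  [false]
12. n0.mk = true  [S₁.sig or S₁.key]
13. n0.sig = false  [S₁.sig == true]
14. n0.key = false  [S₁.hot == false]

true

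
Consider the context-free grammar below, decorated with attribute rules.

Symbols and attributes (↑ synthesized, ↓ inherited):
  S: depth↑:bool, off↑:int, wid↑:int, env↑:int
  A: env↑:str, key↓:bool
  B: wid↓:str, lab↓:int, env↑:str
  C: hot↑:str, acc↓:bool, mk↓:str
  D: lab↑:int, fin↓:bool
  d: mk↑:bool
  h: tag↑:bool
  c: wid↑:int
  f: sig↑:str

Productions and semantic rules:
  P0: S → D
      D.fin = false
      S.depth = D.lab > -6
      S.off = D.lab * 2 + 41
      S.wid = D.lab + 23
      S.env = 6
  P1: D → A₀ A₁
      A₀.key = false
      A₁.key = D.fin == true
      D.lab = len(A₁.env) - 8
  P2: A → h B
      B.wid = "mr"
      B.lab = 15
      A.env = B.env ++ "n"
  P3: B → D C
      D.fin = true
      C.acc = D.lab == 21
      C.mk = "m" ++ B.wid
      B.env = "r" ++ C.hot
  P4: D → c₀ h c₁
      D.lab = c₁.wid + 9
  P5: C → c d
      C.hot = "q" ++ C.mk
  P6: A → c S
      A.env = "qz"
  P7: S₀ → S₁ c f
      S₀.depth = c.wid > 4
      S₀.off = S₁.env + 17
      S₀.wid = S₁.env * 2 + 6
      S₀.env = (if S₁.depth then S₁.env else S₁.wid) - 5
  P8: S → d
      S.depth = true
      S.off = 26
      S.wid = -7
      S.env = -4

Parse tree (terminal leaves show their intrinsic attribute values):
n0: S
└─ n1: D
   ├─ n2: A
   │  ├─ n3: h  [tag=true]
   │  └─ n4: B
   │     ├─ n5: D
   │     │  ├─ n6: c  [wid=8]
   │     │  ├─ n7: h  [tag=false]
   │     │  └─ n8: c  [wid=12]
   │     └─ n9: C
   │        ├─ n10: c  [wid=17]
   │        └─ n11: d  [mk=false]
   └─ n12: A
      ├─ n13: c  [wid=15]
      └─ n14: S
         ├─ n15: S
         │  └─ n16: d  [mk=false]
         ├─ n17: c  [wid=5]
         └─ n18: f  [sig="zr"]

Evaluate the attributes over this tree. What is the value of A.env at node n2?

1. n1.fin = false  [false]
2. n2.key = false  [false]
3. n3.tag = true  [terminal]
4. n4.wid = "mr"  ["mr"]
5. n4.lab = 15  [15]
6. n5.fin = true  [true]
7. n6.wid = 8  [terminal]
8. n7.tag = false  [terminal]
9. n8.wid = 12  [terminal]
10. n5.lab = 21  [c₁.wid + 9]
11. n9.acc = true  [D.lab == 21]
12. n9.mk = "mmr"  ["m" ++ B.wid]
13. n10.wid = 17  [terminal]
14. n11.mk = false  [terminal]
15. n9.hot = "qmmr"  ["q" ++ C.mk]
16. n4.env = "rqmmr"  ["r" ++ C.hot]
17. n2.env = "rqmmrn"  [B.env ++ "n"]
18. n12.key = false  [D.fin == true]
19. n13.wid = 15  [terminal]
20. n16.mk = false  [terminal]
21. n15.depth = true  [true]
22. n15.off = 26  [26]
23. n15.wid = -7  [-7]
24. n15.env = -4  [-4]
25. n17.wid = 5  [terminal]
26. n18.sig = "zr"  [terminal]
27. n14.depth = true  [c.wid > 4]
28. n14.off = 13  [S₁.env + 17]
29. n14.wid = -2  [S₁.env * 2 + 6]
30. n14.env = -9  [(if S₁.depth then S₁.env else S₁.wid) - 5]
31. n12.env = "qz"  ["qz"]
32. n1.lab = -6  [len(A₁.env) - 8]
33. n0.depth = false  [D.lab > -6]
34. n0.off = 29  [D.lab * 2 + 41]
35. n0.wid = 17  [D.lab + 23]
36. n0.env = 6  [6]

"rqmmrn"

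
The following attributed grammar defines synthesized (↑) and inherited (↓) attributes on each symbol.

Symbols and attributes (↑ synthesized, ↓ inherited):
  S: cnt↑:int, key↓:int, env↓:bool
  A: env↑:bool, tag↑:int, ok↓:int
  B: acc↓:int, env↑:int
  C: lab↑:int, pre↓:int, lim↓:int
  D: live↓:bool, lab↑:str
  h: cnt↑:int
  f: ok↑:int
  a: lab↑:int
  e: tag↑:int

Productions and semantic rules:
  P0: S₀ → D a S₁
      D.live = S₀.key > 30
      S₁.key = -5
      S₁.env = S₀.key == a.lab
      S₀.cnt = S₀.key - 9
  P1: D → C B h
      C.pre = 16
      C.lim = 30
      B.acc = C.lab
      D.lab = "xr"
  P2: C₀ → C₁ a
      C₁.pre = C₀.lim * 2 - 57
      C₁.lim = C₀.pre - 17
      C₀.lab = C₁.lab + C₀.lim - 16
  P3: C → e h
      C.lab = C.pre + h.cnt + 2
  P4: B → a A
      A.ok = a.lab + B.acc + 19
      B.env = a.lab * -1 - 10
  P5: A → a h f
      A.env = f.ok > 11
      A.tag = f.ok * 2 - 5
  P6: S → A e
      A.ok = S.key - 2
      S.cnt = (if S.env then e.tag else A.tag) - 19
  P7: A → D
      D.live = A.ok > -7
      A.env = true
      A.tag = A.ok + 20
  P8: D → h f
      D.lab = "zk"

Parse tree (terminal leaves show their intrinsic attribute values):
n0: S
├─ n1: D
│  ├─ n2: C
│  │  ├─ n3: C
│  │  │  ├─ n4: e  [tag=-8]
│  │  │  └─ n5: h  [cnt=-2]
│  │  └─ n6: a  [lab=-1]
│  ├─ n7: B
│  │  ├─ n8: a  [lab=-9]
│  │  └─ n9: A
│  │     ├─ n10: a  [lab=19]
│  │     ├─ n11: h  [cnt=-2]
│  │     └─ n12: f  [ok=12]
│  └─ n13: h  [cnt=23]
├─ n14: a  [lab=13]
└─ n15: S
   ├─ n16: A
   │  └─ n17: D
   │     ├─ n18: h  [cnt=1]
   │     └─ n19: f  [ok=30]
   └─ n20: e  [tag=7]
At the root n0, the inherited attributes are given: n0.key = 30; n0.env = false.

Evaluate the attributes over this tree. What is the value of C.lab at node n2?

1. n0.key = 30  [given at root]
2. n0.env = false  [given at root]
3. n1.live = false  [S₀.key > 30]
4. n2.pre = 16  [16]
5. n2.lim = 30  [30]
6. n3.pre = 3  [C₀.lim * 2 - 57]
7. n3.lim = -1  [C₀.pre - 17]
8. n4.tag = -8  [terminal]
9. n5.cnt = -2  [terminal]
10. n3.lab = 3  [C.pre + h.cnt + 2]
11. n6.lab = -1  [terminal]
12. n2.lab = 17  [C₁.lab + C₀.lim - 16]
13. n7.acc = 17  [C.lab]
14. n8.lab = -9  [terminal]
15. n9.ok = 27  [a.lab + B.acc + 19]
16. n10.lab = 19  [terminal]
17. n11.cnt = -2  [terminal]
18. n12.ok = 12  [terminal]
19. n9.env = true  [f.ok > 11]
20. n9.tag = 19  [f.ok * 2 - 5]
21. n7.env = -1  [a.lab * -1 - 10]
22. n13.cnt = 23  [terminal]
23. n1.lab = "xr"  ["xr"]
24. n14.lab = 13  [terminal]
25. n15.key = -5  [-5]
26. n15.env = false  [S₀.key == a.lab]
27. n16.ok = -7  [S.key - 2]
28. n17.live = false  [A.ok > -7]
29. n18.cnt = 1  [terminal]
30. n19.ok = 30  [terminal]
31. n17.lab = "zk"  ["zk"]
32. n16.env = true  [true]
33. n16.tag = 13  [A.ok + 20]
34. n20.tag = 7  [terminal]
35. n15.cnt = -6  [(if S.env then e.tag else A.tag) - 19]
36. n0.cnt = 21  [S₀.key - 9]

17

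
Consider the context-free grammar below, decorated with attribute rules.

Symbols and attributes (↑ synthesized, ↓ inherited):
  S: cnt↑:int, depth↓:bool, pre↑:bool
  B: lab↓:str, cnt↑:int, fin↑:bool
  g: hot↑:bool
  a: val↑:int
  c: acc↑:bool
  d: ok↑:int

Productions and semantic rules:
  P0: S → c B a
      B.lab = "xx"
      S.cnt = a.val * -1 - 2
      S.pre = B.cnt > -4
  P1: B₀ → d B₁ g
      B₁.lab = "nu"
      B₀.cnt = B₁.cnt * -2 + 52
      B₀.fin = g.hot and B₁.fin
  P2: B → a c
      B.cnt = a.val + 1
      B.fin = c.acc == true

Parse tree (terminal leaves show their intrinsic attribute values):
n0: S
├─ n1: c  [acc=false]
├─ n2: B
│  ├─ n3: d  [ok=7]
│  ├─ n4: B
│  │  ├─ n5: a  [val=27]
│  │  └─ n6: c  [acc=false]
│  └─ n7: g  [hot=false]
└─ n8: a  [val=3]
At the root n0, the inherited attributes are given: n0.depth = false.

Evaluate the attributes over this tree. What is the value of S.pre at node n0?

1. n0.depth = false  [given at root]
2. n1.acc = false  [terminal]
3. n2.lab = "xx"  ["xx"]
4. n3.ok = 7  [terminal]
5. n4.lab = "nu"  ["nu"]
6. n5.val = 27  [terminal]
7. n6.acc = false  [terminal]
8. n4.cnt = 28  [a.val + 1]
9. n4.fin = false  [c.acc == true]
10. n7.hot = false  [terminal]
11. n2.cnt = -4  [B₁.cnt * -2 + 52]
12. n2.fin = false  [g.hot and B₁.fin]
13. n8.val = 3  [terminal]
14. n0.cnt = -5  [a.val * -1 - 2]
15. n0.pre = false  [B.cnt > -4]

false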